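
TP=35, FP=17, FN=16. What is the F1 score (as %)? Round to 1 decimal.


Precision = TP / (TP + FP) = 35 / 52 = 0.6731
Recall = TP / (TP + FN) = 35 / 51 = 0.6863
F1 = 2 * P * R / (P + R)
= 2 * 0.6731 * 0.6863 / (0.6731 + 0.6863)
= 0.9238 / 1.3594
= 0.6796
As percentage: 68.0%

68.0


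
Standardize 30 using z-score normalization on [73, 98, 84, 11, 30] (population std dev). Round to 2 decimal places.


Mean = (73 + 98 + 84 + 11 + 30) / 5 = 59.2
Variance = sum((x_i - mean)^2) / n = 1097.36
Std = sqrt(1097.36) = 33.1264
Z = (x - mean) / std
= (30 - 59.2) / 33.1264
= -29.2 / 33.1264
= -0.88

-0.88


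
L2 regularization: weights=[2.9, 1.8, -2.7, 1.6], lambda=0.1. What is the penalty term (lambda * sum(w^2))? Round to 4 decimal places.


Squaring each weight:
2.9^2 = 8.41
1.8^2 = 3.24
(-2.7)^2 = 7.29
1.6^2 = 2.56
Sum of squares = 21.5
Penalty = 0.1 * 21.5 = 2.1500

2.1500


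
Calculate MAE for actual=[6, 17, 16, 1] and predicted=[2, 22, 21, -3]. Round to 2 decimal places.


Absolute errors: [4, 5, 5, 4]
Sum of absolute errors = 18
MAE = 18 / 4 = 4.50

4.50


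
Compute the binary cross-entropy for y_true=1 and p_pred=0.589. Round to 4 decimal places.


For y=1: Loss = -log(p)
= -log(0.589)
= -(-0.5293)
= 0.5293

0.5293


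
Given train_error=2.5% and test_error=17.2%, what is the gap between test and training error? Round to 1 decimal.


Generalization gap = test_error - train_error
= 17.2 - 2.5
= 14.7%
A large gap suggests overfitting.

14.7


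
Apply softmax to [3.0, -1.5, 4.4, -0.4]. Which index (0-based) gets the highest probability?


Softmax is a monotonic transformation, so it preserves the argmax.
We need to find the index of the maximum logit.
Index 0: 3.0
Index 1: -1.5
Index 2: 4.4
Index 3: -0.4
Maximum logit = 4.4 at index 2

2


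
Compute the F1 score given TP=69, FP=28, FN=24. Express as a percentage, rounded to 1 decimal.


Precision = TP / (TP + FP) = 69 / 97 = 0.7113
Recall = TP / (TP + FN) = 69 / 93 = 0.7419
F1 = 2 * P * R / (P + R)
= 2 * 0.7113 * 0.7419 / (0.7113 + 0.7419)
= 1.0555 / 1.4533
= 0.7263
As percentage: 72.6%

72.6


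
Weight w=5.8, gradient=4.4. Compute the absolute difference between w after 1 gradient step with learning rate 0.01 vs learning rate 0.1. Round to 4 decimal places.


With lr=0.01: w_new = 5.8 - 0.01 * 4.4 = 5.756
With lr=0.1: w_new = 5.8 - 0.1 * 4.4 = 5.36
Absolute difference = |5.756 - 5.36|
= 0.3960

0.3960


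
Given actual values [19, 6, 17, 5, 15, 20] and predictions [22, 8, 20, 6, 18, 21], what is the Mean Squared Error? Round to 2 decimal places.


Differences: [-3, -2, -3, -1, -3, -1]
Squared errors: [9, 4, 9, 1, 9, 1]
Sum of squared errors = 33
MSE = 33 / 6 = 5.50

5.50


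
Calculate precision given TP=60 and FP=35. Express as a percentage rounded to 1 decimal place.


Precision = TP / (TP + FP) * 100
= 60 / (60 + 35)
= 60 / 95
= 0.6316
= 63.2%

63.2


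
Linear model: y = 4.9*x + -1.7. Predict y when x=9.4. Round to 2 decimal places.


y = 4.9 * 9.4 + (-1.7)
= 46.06 + (-1.7)
= 44.36

44.36


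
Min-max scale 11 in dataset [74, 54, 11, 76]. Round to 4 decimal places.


Min = 11, Max = 76
Range = 76 - 11 = 65
Scaled = (x - min) / (max - min)
= (11 - 11) / 65
= 0 / 65
= 0.0000

0.0000


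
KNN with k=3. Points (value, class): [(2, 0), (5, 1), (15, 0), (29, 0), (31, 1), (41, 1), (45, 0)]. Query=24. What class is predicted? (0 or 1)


Distances from query 24:
Point 29 (class 0): distance = 5
Point 31 (class 1): distance = 7
Point 15 (class 0): distance = 9
K=3 nearest neighbors: classes = [0, 1, 0]
Votes for class 1: 1 / 3
Majority vote => class 0

0


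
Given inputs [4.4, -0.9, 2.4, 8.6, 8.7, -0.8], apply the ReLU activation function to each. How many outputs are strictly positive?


ReLU(x) = max(0, x) for each element:
ReLU(4.4) = 4.4
ReLU(-0.9) = 0
ReLU(2.4) = 2.4
ReLU(8.6) = 8.6
ReLU(8.7) = 8.7
ReLU(-0.8) = 0
Active neurons (>0): 4

4


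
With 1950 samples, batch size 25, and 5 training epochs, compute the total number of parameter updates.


Iterations per epoch = 1950 / 25 = 78
Total updates = iterations_per_epoch * epochs
= 78 * 5
= 390

390


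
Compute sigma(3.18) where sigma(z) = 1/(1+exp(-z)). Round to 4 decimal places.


sigmoid(z) = 1 / (1 + exp(-z))
exp(-(3.18)) = exp(-3.18) = 0.0416
1 + 0.0416 = 1.0416
1 / 1.0416 = 0.9601

0.9601


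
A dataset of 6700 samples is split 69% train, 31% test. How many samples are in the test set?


Train samples = 6700 * 69% = 4623
Test samples = 6700 - 4623
= 2077

2077


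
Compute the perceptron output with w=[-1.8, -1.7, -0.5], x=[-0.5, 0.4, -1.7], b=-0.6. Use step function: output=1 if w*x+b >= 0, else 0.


z = w . x + b
= -1.8*-0.5 + -1.7*0.4 + -0.5*-1.7 + -0.6
= 0.9 + -0.68 + 0.85 + -0.6
= 1.07 + -0.6
= 0.47
Since z = 0.47 >= 0, output = 1

1


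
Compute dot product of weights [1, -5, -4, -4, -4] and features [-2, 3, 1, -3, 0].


Element-wise products:
1 * -2 = -2
-5 * 3 = -15
-4 * 1 = -4
-4 * -3 = 12
-4 * 0 = 0
Sum = -2 + -15 + -4 + 12 + 0
= -9

-9


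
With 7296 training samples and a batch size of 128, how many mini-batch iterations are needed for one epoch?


Iterations per epoch = dataset_size / batch_size
= 7296 / 128
= 57

57


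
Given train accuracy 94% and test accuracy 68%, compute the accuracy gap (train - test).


Gap = train_accuracy - test_accuracy
= 94 - 68
= 26%
This large gap strongly indicates overfitting.

26


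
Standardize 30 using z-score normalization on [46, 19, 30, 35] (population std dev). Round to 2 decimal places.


Mean = (46 + 19 + 30 + 35) / 4 = 32.5
Variance = sum((x_i - mean)^2) / n = 94.25
Std = sqrt(94.25) = 9.7082
Z = (x - mean) / std
= (30 - 32.5) / 9.7082
= -2.5 / 9.7082
= -0.26

-0.26


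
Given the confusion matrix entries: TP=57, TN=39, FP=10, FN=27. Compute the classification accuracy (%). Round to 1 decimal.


Accuracy = (TP + TN) / (TP + TN + FP + FN) * 100
= (57 + 39) / (57 + 39 + 10 + 27)
= 96 / 133
= 0.7218
= 72.2%

72.2


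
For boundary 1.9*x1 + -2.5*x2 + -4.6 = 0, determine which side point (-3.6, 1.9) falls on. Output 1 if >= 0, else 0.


Compute 1.9 * -3.6 + -2.5 * 1.9 + -4.6
= -6.84 + -4.75 + -4.6
= -16.19
Since -16.19 < 0, the point is on the negative side.

0


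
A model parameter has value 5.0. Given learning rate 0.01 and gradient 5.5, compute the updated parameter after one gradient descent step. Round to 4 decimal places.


w_new = w_old - lr * gradient
= 5.0 - 0.01 * 5.5
= 5.0 - (0.055)
= 4.9450

4.9450


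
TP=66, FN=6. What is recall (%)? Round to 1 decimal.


Recall = TP / (TP + FN) * 100
= 66 / (66 + 6)
= 66 / 72
= 0.9167
= 91.7%

91.7


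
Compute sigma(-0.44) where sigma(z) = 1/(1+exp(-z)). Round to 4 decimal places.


sigmoid(z) = 1 / (1 + exp(-z))
exp(-(-0.44)) = exp(0.44) = 1.5527
1 + 1.5527 = 2.5527
1 / 2.5527 = 0.3917

0.3917


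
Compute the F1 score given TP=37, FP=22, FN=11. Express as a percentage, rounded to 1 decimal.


Precision = TP / (TP + FP) = 37 / 59 = 0.6271
Recall = TP / (TP + FN) = 37 / 48 = 0.7708
F1 = 2 * P * R / (P + R)
= 2 * 0.6271 * 0.7708 / (0.6271 + 0.7708)
= 0.9668 / 1.398
= 0.6916
As percentage: 69.2%

69.2


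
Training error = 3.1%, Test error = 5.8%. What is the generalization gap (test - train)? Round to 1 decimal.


Generalization gap = test_error - train_error
= 5.8 - 3.1
= 2.7%
A moderate gap.

2.7


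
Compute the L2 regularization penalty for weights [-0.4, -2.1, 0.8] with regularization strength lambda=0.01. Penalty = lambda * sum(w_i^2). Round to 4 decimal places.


Squaring each weight:
(-0.4)^2 = 0.16
(-2.1)^2 = 4.41
0.8^2 = 0.64
Sum of squares = 5.21
Penalty = 0.01 * 5.21 = 0.0521

0.0521


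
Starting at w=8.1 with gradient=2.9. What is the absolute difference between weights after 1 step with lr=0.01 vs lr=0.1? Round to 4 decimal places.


With lr=0.01: w_new = 8.1 - 0.01 * 2.9 = 8.071
With lr=0.1: w_new = 8.1 - 0.1 * 2.9 = 7.81
Absolute difference = |8.071 - 7.81|
= 0.2610

0.2610


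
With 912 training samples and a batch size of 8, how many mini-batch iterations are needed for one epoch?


Iterations per epoch = dataset_size / batch_size
= 912 / 8
= 114

114


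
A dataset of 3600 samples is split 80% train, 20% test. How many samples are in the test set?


Train samples = 3600 * 80% = 2880
Test samples = 3600 - 2880
= 720

720


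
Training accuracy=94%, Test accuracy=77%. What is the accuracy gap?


Gap = train_accuracy - test_accuracy
= 94 - 77
= 17%
This gap suggests the model is overfitting.

17


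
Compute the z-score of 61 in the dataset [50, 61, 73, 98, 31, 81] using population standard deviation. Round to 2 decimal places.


Mean = (50 + 61 + 73 + 98 + 31 + 81) / 6 = 65.6667
Variance = sum((x_i - mean)^2) / n = 467.2222
Std = sqrt(467.2222) = 21.6153
Z = (x - mean) / std
= (61 - 65.6667) / 21.6153
= -4.6667 / 21.6153
= -0.22

-0.22


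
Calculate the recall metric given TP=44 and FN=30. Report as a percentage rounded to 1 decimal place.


Recall = TP / (TP + FN) * 100
= 44 / (44 + 30)
= 44 / 74
= 0.5946
= 59.5%

59.5


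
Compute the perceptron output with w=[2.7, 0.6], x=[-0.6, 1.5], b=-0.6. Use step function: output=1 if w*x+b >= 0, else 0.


z = w . x + b
= 2.7*-0.6 + 0.6*1.5 + -0.6
= -1.62 + 0.9 + -0.6
= -0.72 + -0.6
= -1.32
Since z = -1.32 < 0, output = 0

0


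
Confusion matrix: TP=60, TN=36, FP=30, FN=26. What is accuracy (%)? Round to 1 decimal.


Accuracy = (TP + TN) / (TP + TN + FP + FN) * 100
= (60 + 36) / (60 + 36 + 30 + 26)
= 96 / 152
= 0.6316
= 63.2%

63.2


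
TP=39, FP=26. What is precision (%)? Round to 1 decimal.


Precision = TP / (TP + FP) * 100
= 39 / (39 + 26)
= 39 / 65
= 0.6
= 60.0%

60.0


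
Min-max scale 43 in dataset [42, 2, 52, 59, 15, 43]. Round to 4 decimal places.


Min = 2, Max = 59
Range = 59 - 2 = 57
Scaled = (x - min) / (max - min)
= (43 - 2) / 57
= 41 / 57
= 0.7193

0.7193


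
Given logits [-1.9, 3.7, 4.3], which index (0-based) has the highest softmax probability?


Softmax is a monotonic transformation, so it preserves the argmax.
We need to find the index of the maximum logit.
Index 0: -1.9
Index 1: 3.7
Index 2: 4.3
Maximum logit = 4.3 at index 2

2


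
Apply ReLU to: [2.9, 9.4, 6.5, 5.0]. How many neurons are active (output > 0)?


ReLU(x) = max(0, x) for each element:
ReLU(2.9) = 2.9
ReLU(9.4) = 9.4
ReLU(6.5) = 6.5
ReLU(5.0) = 5.0
Active neurons (>0): 4

4


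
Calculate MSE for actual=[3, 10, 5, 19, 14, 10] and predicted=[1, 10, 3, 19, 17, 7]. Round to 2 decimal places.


Differences: [2, 0, 2, 0, -3, 3]
Squared errors: [4, 0, 4, 0, 9, 9]
Sum of squared errors = 26
MSE = 26 / 6 = 4.33

4.33


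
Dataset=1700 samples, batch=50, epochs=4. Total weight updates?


Iterations per epoch = 1700 / 50 = 34
Total updates = iterations_per_epoch * epochs
= 34 * 4
= 136

136


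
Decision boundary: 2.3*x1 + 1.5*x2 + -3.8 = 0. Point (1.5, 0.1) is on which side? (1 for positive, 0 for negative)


Compute 2.3 * 1.5 + 1.5 * 0.1 + -3.8
= 3.45 + 0.15 + -3.8
= -0.2
Since -0.2 < 0, the point is on the negative side.

0


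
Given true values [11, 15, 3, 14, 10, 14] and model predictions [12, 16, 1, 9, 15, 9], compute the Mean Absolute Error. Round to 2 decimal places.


Absolute errors: [1, 1, 2, 5, 5, 5]
Sum of absolute errors = 19
MAE = 19 / 6 = 3.17

3.17


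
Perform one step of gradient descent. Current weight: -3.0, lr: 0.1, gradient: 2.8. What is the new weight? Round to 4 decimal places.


w_new = w_old - lr * gradient
= -3.0 - 0.1 * 2.8
= -3.0 - (0.28)
= -3.2800

-3.2800


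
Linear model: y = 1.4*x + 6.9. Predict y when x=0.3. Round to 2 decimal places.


y = 1.4 * 0.3 + (6.9)
= 0.42 + (6.9)
= 7.32

7.32


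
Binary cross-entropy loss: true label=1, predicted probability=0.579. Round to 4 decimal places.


For y=1: Loss = -log(p)
= -log(0.579)
= -(-0.5465)
= 0.5465

0.5465


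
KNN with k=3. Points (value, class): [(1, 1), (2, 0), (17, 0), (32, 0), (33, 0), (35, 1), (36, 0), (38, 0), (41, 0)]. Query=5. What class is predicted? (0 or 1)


Distances from query 5:
Point 2 (class 0): distance = 3
Point 1 (class 1): distance = 4
Point 17 (class 0): distance = 12
K=3 nearest neighbors: classes = [0, 1, 0]
Votes for class 1: 1 / 3
Majority vote => class 0

0


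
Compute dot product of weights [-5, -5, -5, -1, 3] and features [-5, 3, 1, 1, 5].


Element-wise products:
-5 * -5 = 25
-5 * 3 = -15
-5 * 1 = -5
-1 * 1 = -1
3 * 5 = 15
Sum = 25 + -15 + -5 + -1 + 15
= 19

19


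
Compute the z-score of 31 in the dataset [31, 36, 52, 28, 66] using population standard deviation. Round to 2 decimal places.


Mean = (31 + 36 + 52 + 28 + 66) / 5 = 42.6
Variance = sum((x_i - mean)^2) / n = 205.44
Std = sqrt(205.44) = 14.3332
Z = (x - mean) / std
= (31 - 42.6) / 14.3332
= -11.6 / 14.3332
= -0.81

-0.81


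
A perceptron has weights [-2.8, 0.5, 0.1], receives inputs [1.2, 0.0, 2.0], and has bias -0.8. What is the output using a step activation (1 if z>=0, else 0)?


z = w . x + b
= -2.8*1.2 + 0.5*0.0 + 0.1*2.0 + -0.8
= -3.36 + 0.0 + 0.2 + -0.8
= -3.16 + -0.8
= -3.96
Since z = -3.96 < 0, output = 0

0


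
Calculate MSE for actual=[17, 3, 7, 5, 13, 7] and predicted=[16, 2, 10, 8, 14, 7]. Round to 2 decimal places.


Differences: [1, 1, -3, -3, -1, 0]
Squared errors: [1, 1, 9, 9, 1, 0]
Sum of squared errors = 21
MSE = 21 / 6 = 3.50

3.50


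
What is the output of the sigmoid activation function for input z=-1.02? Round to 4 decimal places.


sigmoid(z) = 1 / (1 + exp(-z))
exp(-(-1.02)) = exp(1.02) = 2.7732
1 + 2.7732 = 3.7732
1 / 3.7732 = 0.2650

0.2650


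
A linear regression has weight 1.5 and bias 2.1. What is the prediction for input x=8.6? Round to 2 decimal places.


y = 1.5 * 8.6 + (2.1)
= 12.9 + (2.1)
= 15.00

15.00


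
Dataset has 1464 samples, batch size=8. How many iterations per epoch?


Iterations per epoch = dataset_size / batch_size
= 1464 / 8
= 183

183


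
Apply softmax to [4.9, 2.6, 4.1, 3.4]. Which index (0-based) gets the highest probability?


Softmax is a monotonic transformation, so it preserves the argmax.
We need to find the index of the maximum logit.
Index 0: 4.9
Index 1: 2.6
Index 2: 4.1
Index 3: 3.4
Maximum logit = 4.9 at index 0

0


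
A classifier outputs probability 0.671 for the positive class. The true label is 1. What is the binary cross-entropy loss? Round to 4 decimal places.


For y=1: Loss = -log(p)
= -log(0.671)
= -(-0.399)
= 0.3990

0.3990


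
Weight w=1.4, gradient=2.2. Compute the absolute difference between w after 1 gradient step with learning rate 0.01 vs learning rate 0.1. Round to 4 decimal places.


With lr=0.01: w_new = 1.4 - 0.01 * 2.2 = 1.378
With lr=0.1: w_new = 1.4 - 0.1 * 2.2 = 1.18
Absolute difference = |1.378 - 1.18|
= 0.1980

0.1980


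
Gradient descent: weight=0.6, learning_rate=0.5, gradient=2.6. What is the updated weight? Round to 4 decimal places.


w_new = w_old - lr * gradient
= 0.6 - 0.5 * 2.6
= 0.6 - (1.3)
= -0.7000

-0.7000


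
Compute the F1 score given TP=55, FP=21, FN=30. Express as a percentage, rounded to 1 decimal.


Precision = TP / (TP + FP) = 55 / 76 = 0.7237
Recall = TP / (TP + FN) = 55 / 85 = 0.6471
F1 = 2 * P * R / (P + R)
= 2 * 0.7237 * 0.6471 / (0.7237 + 0.6471)
= 0.9365 / 1.3707
= 0.6832
As percentage: 68.3%

68.3


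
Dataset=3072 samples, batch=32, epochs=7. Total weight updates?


Iterations per epoch = 3072 / 32 = 96
Total updates = iterations_per_epoch * epochs
= 96 * 7
= 672

672


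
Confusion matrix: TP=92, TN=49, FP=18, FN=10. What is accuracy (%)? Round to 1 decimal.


Accuracy = (TP + TN) / (TP + TN + FP + FN) * 100
= (92 + 49) / (92 + 49 + 18 + 10)
= 141 / 169
= 0.8343
= 83.4%

83.4


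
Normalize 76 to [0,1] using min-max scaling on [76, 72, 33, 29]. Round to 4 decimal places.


Min = 29, Max = 76
Range = 76 - 29 = 47
Scaled = (x - min) / (max - min)
= (76 - 29) / 47
= 47 / 47
= 1.0000

1.0000


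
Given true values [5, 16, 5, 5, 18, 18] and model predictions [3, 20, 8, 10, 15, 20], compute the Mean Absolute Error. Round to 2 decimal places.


Absolute errors: [2, 4, 3, 5, 3, 2]
Sum of absolute errors = 19
MAE = 19 / 6 = 3.17

3.17


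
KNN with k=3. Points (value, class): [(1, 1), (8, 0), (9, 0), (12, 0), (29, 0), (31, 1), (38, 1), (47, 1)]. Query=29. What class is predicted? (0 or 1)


Distances from query 29:
Point 29 (class 0): distance = 0
Point 31 (class 1): distance = 2
Point 38 (class 1): distance = 9
K=3 nearest neighbors: classes = [0, 1, 1]
Votes for class 1: 2 / 3
Majority vote => class 1

1


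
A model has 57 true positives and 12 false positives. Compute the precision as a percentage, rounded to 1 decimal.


Precision = TP / (TP + FP) * 100
= 57 / (57 + 12)
= 57 / 69
= 0.8261
= 82.6%

82.6


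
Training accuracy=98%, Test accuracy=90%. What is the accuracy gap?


Gap = train_accuracy - test_accuracy
= 98 - 90
= 8%
This moderate gap may indicate mild overfitting.

8


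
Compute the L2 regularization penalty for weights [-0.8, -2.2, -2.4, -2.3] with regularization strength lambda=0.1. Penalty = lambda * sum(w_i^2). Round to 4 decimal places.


Squaring each weight:
(-0.8)^2 = 0.64
(-2.2)^2 = 4.84
(-2.4)^2 = 5.76
(-2.3)^2 = 5.29
Sum of squares = 16.53
Penalty = 0.1 * 16.53 = 1.6530

1.6530


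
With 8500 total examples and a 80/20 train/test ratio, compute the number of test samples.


Train samples = 8500 * 80% = 6800
Test samples = 8500 - 6800
= 1700

1700


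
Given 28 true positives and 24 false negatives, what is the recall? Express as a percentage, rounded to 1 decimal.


Recall = TP / (TP + FN) * 100
= 28 / (28 + 24)
= 28 / 52
= 0.5385
= 53.8%

53.8


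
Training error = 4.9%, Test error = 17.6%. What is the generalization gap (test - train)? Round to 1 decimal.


Generalization gap = test_error - train_error
= 17.6 - 4.9
= 12.7%
A large gap suggests overfitting.

12.7


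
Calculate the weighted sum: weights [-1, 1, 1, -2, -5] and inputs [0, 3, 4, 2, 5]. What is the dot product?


Element-wise products:
-1 * 0 = 0
1 * 3 = 3
1 * 4 = 4
-2 * 2 = -4
-5 * 5 = -25
Sum = 0 + 3 + 4 + -4 + -25
= -22

-22


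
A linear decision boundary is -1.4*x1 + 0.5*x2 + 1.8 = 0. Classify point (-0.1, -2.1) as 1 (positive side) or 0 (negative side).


Compute -1.4 * -0.1 + 0.5 * -2.1 + 1.8
= 0.14 + -1.05 + 1.8
= 0.89
Since 0.89 >= 0, the point is on the positive side.

1


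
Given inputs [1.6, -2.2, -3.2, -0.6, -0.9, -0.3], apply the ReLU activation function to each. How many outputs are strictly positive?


ReLU(x) = max(0, x) for each element:
ReLU(1.6) = 1.6
ReLU(-2.2) = 0
ReLU(-3.2) = 0
ReLU(-0.6) = 0
ReLU(-0.9) = 0
ReLU(-0.3) = 0
Active neurons (>0): 1

1


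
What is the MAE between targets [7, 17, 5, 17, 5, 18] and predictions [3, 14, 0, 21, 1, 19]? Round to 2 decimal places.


Absolute errors: [4, 3, 5, 4, 4, 1]
Sum of absolute errors = 21
MAE = 21 / 6 = 3.50

3.50


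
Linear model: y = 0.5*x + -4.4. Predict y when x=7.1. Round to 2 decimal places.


y = 0.5 * 7.1 + (-4.4)
= 3.55 + (-4.4)
= -0.85

-0.85


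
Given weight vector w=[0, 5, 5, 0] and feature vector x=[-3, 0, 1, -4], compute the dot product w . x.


Element-wise products:
0 * -3 = 0
5 * 0 = 0
5 * 1 = 5
0 * -4 = 0
Sum = 0 + 0 + 5 + 0
= 5

5


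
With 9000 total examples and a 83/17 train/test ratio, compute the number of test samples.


Train samples = 9000 * 83% = 7470
Test samples = 9000 - 7470
= 1530

1530


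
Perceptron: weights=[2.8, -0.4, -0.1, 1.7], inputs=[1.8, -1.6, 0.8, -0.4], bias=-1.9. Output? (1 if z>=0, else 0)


z = w . x + b
= 2.8*1.8 + -0.4*-1.6 + -0.1*0.8 + 1.7*-0.4 + -1.9
= 5.04 + 0.64 + -0.08 + -0.68 + -1.9
= 4.92 + -1.9
= 3.02
Since z = 3.02 >= 0, output = 1

1


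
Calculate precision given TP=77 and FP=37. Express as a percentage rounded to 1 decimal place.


Precision = TP / (TP + FP) * 100
= 77 / (77 + 37)
= 77 / 114
= 0.6754
= 67.5%

67.5


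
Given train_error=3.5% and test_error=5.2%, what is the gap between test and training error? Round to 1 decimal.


Generalization gap = test_error - train_error
= 5.2 - 3.5
= 1.7%
A small gap suggests good generalization.

1.7


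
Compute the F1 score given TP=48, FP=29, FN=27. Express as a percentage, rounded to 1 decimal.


Precision = TP / (TP + FP) = 48 / 77 = 0.6234
Recall = TP / (TP + FN) = 48 / 75 = 0.64
F1 = 2 * P * R / (P + R)
= 2 * 0.6234 * 0.64 / (0.6234 + 0.64)
= 0.7979 / 1.2634
= 0.6316
As percentage: 63.2%

63.2


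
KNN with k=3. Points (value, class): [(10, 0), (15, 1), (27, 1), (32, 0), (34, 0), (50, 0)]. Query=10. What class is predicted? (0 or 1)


Distances from query 10:
Point 10 (class 0): distance = 0
Point 15 (class 1): distance = 5
Point 27 (class 1): distance = 17
K=3 nearest neighbors: classes = [0, 1, 1]
Votes for class 1: 2 / 3
Majority vote => class 1

1


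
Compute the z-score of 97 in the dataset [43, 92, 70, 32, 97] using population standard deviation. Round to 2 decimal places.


Mean = (43 + 92 + 70 + 32 + 97) / 5 = 66.8
Variance = sum((x_i - mean)^2) / n = 666.96
Std = sqrt(666.96) = 25.8256
Z = (x - mean) / std
= (97 - 66.8) / 25.8256
= 30.2 / 25.8256
= 1.17

1.17


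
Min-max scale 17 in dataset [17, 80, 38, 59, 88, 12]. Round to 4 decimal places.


Min = 12, Max = 88
Range = 88 - 12 = 76
Scaled = (x - min) / (max - min)
= (17 - 12) / 76
= 5 / 76
= 0.0658

0.0658


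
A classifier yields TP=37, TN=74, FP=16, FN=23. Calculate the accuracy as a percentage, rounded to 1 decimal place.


Accuracy = (TP + TN) / (TP + TN + FP + FN) * 100
= (37 + 74) / (37 + 74 + 16 + 23)
= 111 / 150
= 0.74
= 74.0%

74.0


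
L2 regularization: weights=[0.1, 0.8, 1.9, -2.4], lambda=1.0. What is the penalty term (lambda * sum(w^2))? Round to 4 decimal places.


Squaring each weight:
0.1^2 = 0.01
0.8^2 = 0.64
1.9^2 = 3.61
(-2.4)^2 = 5.76
Sum of squares = 10.02
Penalty = 1.0 * 10.02 = 10.0200

10.0200


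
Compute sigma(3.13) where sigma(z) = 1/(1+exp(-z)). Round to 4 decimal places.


sigmoid(z) = 1 / (1 + exp(-z))
exp(-(3.13)) = exp(-3.13) = 0.0437
1 + 0.0437 = 1.0437
1 / 1.0437 = 0.9581

0.9581


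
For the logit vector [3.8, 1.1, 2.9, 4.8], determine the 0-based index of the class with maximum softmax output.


Softmax is a monotonic transformation, so it preserves the argmax.
We need to find the index of the maximum logit.
Index 0: 3.8
Index 1: 1.1
Index 2: 2.9
Index 3: 4.8
Maximum logit = 4.8 at index 3

3


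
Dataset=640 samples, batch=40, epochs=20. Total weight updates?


Iterations per epoch = 640 / 40 = 16
Total updates = iterations_per_epoch * epochs
= 16 * 20
= 320

320


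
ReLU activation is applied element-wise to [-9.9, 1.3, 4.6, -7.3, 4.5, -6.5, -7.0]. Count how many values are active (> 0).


ReLU(x) = max(0, x) for each element:
ReLU(-9.9) = 0
ReLU(1.3) = 1.3
ReLU(4.6) = 4.6
ReLU(-7.3) = 0
ReLU(4.5) = 4.5
ReLU(-6.5) = 0
ReLU(-7.0) = 0
Active neurons (>0): 3

3


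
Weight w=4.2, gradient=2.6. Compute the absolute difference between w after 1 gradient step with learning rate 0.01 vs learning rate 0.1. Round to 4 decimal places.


With lr=0.01: w_new = 4.2 - 0.01 * 2.6 = 4.174
With lr=0.1: w_new = 4.2 - 0.1 * 2.6 = 3.94
Absolute difference = |4.174 - 3.94|
= 0.2340

0.2340


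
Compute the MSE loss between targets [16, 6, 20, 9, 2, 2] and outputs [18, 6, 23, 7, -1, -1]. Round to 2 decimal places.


Differences: [-2, 0, -3, 2, 3, 3]
Squared errors: [4, 0, 9, 4, 9, 9]
Sum of squared errors = 35
MSE = 35 / 6 = 5.83

5.83


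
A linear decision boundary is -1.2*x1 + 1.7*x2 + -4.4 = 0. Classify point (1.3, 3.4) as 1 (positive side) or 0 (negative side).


Compute -1.2 * 1.3 + 1.7 * 3.4 + -4.4
= -1.56 + 5.78 + -4.4
= -0.18
Since -0.18 < 0, the point is on the negative side.

0


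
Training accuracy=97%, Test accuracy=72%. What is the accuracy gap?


Gap = train_accuracy - test_accuracy
= 97 - 72
= 25%
This large gap strongly indicates overfitting.

25


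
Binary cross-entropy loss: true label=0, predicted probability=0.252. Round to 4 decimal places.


For y=0: Loss = -log(1-p)
= -log(1 - 0.252)
= -log(0.748)
= -(-0.2904)
= 0.2904

0.2904


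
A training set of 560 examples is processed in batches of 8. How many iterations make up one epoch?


Iterations per epoch = dataset_size / batch_size
= 560 / 8
= 70

70


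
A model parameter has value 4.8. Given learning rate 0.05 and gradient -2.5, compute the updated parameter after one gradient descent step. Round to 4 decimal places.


w_new = w_old - lr * gradient
= 4.8 - 0.05 * -2.5
= 4.8 - (-0.125)
= 4.9250

4.9250


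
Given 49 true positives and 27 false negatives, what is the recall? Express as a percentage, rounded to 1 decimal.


Recall = TP / (TP + FN) * 100
= 49 / (49 + 27)
= 49 / 76
= 0.6447
= 64.5%

64.5


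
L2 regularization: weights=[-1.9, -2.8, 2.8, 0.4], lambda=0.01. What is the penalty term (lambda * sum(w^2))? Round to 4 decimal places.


Squaring each weight:
(-1.9)^2 = 3.61
(-2.8)^2 = 7.84
2.8^2 = 7.84
0.4^2 = 0.16
Sum of squares = 19.45
Penalty = 0.01 * 19.45 = 0.1945

0.1945


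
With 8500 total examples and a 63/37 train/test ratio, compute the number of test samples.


Train samples = 8500 * 63% = 5355
Test samples = 8500 - 5355
= 3145

3145


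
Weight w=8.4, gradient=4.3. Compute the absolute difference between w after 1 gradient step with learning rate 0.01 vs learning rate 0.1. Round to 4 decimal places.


With lr=0.01: w_new = 8.4 - 0.01 * 4.3 = 8.357
With lr=0.1: w_new = 8.4 - 0.1 * 4.3 = 7.97
Absolute difference = |8.357 - 7.97|
= 0.3870

0.3870


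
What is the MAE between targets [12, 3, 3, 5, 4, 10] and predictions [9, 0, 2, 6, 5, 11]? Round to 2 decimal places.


Absolute errors: [3, 3, 1, 1, 1, 1]
Sum of absolute errors = 10
MAE = 10 / 6 = 1.67

1.67


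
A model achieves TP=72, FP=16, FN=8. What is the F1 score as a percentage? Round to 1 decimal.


Precision = TP / (TP + FP) = 72 / 88 = 0.8182
Recall = TP / (TP + FN) = 72 / 80 = 0.9
F1 = 2 * P * R / (P + R)
= 2 * 0.8182 * 0.9 / (0.8182 + 0.9)
= 1.4727 / 1.7182
= 0.8571
As percentage: 85.7%

85.7


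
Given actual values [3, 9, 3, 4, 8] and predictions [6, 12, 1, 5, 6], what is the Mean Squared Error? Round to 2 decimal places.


Differences: [-3, -3, 2, -1, 2]
Squared errors: [9, 9, 4, 1, 4]
Sum of squared errors = 27
MSE = 27 / 5 = 5.40

5.40


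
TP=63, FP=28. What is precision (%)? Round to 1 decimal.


Precision = TP / (TP + FP) * 100
= 63 / (63 + 28)
= 63 / 91
= 0.6923
= 69.2%

69.2


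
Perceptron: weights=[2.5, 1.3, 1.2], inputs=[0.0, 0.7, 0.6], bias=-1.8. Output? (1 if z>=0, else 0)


z = w . x + b
= 2.5*0.0 + 1.3*0.7 + 1.2*0.6 + -1.8
= 0.0 + 0.91 + 0.72 + -1.8
= 1.63 + -1.8
= -0.17
Since z = -0.17 < 0, output = 0

0


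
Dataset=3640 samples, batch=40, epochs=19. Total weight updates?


Iterations per epoch = 3640 / 40 = 91
Total updates = iterations_per_epoch * epochs
= 91 * 19
= 1729

1729


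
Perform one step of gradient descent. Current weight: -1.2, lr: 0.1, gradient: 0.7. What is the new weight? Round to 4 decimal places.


w_new = w_old - lr * gradient
= -1.2 - 0.1 * 0.7
= -1.2 - (0.07)
= -1.2700

-1.2700


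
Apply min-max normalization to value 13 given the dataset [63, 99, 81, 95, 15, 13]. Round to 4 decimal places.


Min = 13, Max = 99
Range = 99 - 13 = 86
Scaled = (x - min) / (max - min)
= (13 - 13) / 86
= 0 / 86
= 0.0000

0.0000


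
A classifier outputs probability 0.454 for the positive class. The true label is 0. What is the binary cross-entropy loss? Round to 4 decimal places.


For y=0: Loss = -log(1-p)
= -log(1 - 0.454)
= -log(0.546)
= -(-0.6051)
= 0.6051

0.6051


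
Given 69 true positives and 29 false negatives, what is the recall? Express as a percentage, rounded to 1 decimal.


Recall = TP / (TP + FN) * 100
= 69 / (69 + 29)
= 69 / 98
= 0.7041
= 70.4%

70.4


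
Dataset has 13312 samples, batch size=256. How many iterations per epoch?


Iterations per epoch = dataset_size / batch_size
= 13312 / 256
= 52

52


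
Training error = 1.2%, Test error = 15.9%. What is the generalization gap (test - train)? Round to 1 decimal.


Generalization gap = test_error - train_error
= 15.9 - 1.2
= 14.7%
A large gap suggests overfitting.

14.7


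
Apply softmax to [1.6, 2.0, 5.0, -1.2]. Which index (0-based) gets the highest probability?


Softmax is a monotonic transformation, so it preserves the argmax.
We need to find the index of the maximum logit.
Index 0: 1.6
Index 1: 2.0
Index 2: 5.0
Index 3: -1.2
Maximum logit = 5.0 at index 2

2


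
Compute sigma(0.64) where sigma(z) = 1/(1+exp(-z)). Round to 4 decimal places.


sigmoid(z) = 1 / (1 + exp(-z))
exp(-(0.64)) = exp(-0.64) = 0.5273
1 + 0.5273 = 1.5273
1 / 1.5273 = 0.6548

0.6548


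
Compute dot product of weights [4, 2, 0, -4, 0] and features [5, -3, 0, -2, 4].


Element-wise products:
4 * 5 = 20
2 * -3 = -6
0 * 0 = 0
-4 * -2 = 8
0 * 4 = 0
Sum = 20 + -6 + 0 + 8 + 0
= 22

22


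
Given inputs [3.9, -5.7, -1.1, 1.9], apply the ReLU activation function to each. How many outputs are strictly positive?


ReLU(x) = max(0, x) for each element:
ReLU(3.9) = 3.9
ReLU(-5.7) = 0
ReLU(-1.1) = 0
ReLU(1.9) = 1.9
Active neurons (>0): 2

2


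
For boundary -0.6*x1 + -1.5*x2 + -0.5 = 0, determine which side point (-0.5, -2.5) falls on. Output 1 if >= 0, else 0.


Compute -0.6 * -0.5 + -1.5 * -2.5 + -0.5
= 0.3 + 3.75 + -0.5
= 3.55
Since 3.55 >= 0, the point is on the positive side.

1


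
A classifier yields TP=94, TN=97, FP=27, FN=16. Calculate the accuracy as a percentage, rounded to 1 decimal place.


Accuracy = (TP + TN) / (TP + TN + FP + FN) * 100
= (94 + 97) / (94 + 97 + 27 + 16)
= 191 / 234
= 0.8162
= 81.6%

81.6


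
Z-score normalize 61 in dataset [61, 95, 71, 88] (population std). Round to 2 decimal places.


Mean = (61 + 95 + 71 + 88) / 4 = 78.75
Variance = sum((x_i - mean)^2) / n = 181.1875
Std = sqrt(181.1875) = 13.4606
Z = (x - mean) / std
= (61 - 78.75) / 13.4606
= -17.75 / 13.4606
= -1.32

-1.32


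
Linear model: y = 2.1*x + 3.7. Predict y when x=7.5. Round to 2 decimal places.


y = 2.1 * 7.5 + (3.7)
= 15.75 + (3.7)
= 19.45

19.45


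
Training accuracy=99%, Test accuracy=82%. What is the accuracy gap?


Gap = train_accuracy - test_accuracy
= 99 - 82
= 17%
This gap suggests the model is overfitting.

17


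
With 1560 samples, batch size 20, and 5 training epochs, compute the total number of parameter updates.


Iterations per epoch = 1560 / 20 = 78
Total updates = iterations_per_epoch * epochs
= 78 * 5
= 390

390


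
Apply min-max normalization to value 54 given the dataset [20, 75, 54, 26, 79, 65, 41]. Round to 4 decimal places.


Min = 20, Max = 79
Range = 79 - 20 = 59
Scaled = (x - min) / (max - min)
= (54 - 20) / 59
= 34 / 59
= 0.5763

0.5763


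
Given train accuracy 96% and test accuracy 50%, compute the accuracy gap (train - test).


Gap = train_accuracy - test_accuracy
= 96 - 50
= 46%
This large gap strongly indicates overfitting.

46


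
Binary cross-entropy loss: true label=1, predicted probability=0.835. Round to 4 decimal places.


For y=1: Loss = -log(p)
= -log(0.835)
= -(-0.1803)
= 0.1803

0.1803


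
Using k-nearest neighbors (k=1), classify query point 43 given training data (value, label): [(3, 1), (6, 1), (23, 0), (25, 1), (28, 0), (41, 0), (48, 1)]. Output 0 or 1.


Distances from query 43:
Point 41 (class 0): distance = 2
K=1 nearest neighbors: classes = [0]
Votes for class 1: 0 / 1
Majority vote => class 0

0


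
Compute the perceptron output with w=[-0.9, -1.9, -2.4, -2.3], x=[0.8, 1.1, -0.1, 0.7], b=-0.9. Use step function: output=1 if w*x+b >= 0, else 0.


z = w . x + b
= -0.9*0.8 + -1.9*1.1 + -2.4*-0.1 + -2.3*0.7 + -0.9
= -0.72 + -2.09 + 0.24 + -1.61 + -0.9
= -4.18 + -0.9
= -5.08
Since z = -5.08 < 0, output = 0

0


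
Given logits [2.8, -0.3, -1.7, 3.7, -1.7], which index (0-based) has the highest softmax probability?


Softmax is a monotonic transformation, so it preserves the argmax.
We need to find the index of the maximum logit.
Index 0: 2.8
Index 1: -0.3
Index 2: -1.7
Index 3: 3.7
Index 4: -1.7
Maximum logit = 3.7 at index 3

3


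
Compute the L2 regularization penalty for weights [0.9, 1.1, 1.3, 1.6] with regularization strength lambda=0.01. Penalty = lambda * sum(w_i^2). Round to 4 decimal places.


Squaring each weight:
0.9^2 = 0.81
1.1^2 = 1.21
1.3^2 = 1.69
1.6^2 = 2.56
Sum of squares = 6.27
Penalty = 0.01 * 6.27 = 0.0627

0.0627


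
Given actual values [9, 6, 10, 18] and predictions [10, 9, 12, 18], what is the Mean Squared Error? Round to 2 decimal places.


Differences: [-1, -3, -2, 0]
Squared errors: [1, 9, 4, 0]
Sum of squared errors = 14
MSE = 14 / 4 = 3.50

3.50


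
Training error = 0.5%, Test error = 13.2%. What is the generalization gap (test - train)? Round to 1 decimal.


Generalization gap = test_error - train_error
= 13.2 - 0.5
= 12.7%
A large gap suggests overfitting.

12.7


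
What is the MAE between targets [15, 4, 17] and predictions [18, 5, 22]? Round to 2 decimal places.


Absolute errors: [3, 1, 5]
Sum of absolute errors = 9
MAE = 9 / 3 = 3.00

3.00


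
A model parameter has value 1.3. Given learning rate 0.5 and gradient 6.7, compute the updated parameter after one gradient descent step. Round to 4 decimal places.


w_new = w_old - lr * gradient
= 1.3 - 0.5 * 6.7
= 1.3 - (3.35)
= -2.0500

-2.0500


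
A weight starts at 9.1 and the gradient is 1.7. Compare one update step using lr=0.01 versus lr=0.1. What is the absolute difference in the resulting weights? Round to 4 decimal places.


With lr=0.01: w_new = 9.1 - 0.01 * 1.7 = 9.083
With lr=0.1: w_new = 9.1 - 0.1 * 1.7 = 8.93
Absolute difference = |9.083 - 8.93|
= 0.1530

0.1530


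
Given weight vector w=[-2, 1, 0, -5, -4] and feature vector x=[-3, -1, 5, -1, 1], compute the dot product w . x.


Element-wise products:
-2 * -3 = 6
1 * -1 = -1
0 * 5 = 0
-5 * -1 = 5
-4 * 1 = -4
Sum = 6 + -1 + 0 + 5 + -4
= 6

6


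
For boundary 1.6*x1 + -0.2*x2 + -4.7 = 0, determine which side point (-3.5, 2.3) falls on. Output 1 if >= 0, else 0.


Compute 1.6 * -3.5 + -0.2 * 2.3 + -4.7
= -5.6 + -0.46 + -4.7
= -10.76
Since -10.76 < 0, the point is on the negative side.

0


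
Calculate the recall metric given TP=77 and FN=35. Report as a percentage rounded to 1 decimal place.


Recall = TP / (TP + FN) * 100
= 77 / (77 + 35)
= 77 / 112
= 0.6875
= 68.8%

68.8


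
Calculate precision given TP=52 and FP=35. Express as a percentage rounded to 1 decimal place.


Precision = TP / (TP + FP) * 100
= 52 / (52 + 35)
= 52 / 87
= 0.5977
= 59.8%

59.8


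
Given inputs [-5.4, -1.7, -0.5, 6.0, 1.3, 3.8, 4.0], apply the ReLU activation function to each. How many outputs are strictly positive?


ReLU(x) = max(0, x) for each element:
ReLU(-5.4) = 0
ReLU(-1.7) = 0
ReLU(-0.5) = 0
ReLU(6.0) = 6.0
ReLU(1.3) = 1.3
ReLU(3.8) = 3.8
ReLU(4.0) = 4.0
Active neurons (>0): 4

4


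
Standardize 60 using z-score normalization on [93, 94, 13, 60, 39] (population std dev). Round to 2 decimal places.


Mean = (93 + 94 + 13 + 60 + 39) / 5 = 59.8
Variance = sum((x_i - mean)^2) / n = 978.96
Std = sqrt(978.96) = 31.2883
Z = (x - mean) / std
= (60 - 59.8) / 31.2883
= 0.2 / 31.2883
= 0.01

0.01


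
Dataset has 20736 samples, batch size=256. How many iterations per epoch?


Iterations per epoch = dataset_size / batch_size
= 20736 / 256
= 81

81


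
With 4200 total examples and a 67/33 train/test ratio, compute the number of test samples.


Train samples = 4200 * 67% = 2814
Test samples = 4200 - 2814
= 1386

1386


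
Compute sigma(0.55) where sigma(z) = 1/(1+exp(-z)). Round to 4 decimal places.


sigmoid(z) = 1 / (1 + exp(-z))
exp(-(0.55)) = exp(-0.55) = 0.5769
1 + 0.5769 = 1.577
1 / 1.577 = 0.6341

0.6341


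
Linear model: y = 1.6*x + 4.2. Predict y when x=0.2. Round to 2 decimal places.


y = 1.6 * 0.2 + (4.2)
= 0.32 + (4.2)
= 4.52

4.52


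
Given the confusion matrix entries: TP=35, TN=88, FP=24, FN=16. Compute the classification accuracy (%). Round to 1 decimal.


Accuracy = (TP + TN) / (TP + TN + FP + FN) * 100
= (35 + 88) / (35 + 88 + 24 + 16)
= 123 / 163
= 0.7546
= 75.5%

75.5


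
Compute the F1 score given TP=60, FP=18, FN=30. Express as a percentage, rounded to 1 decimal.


Precision = TP / (TP + FP) = 60 / 78 = 0.7692
Recall = TP / (TP + FN) = 60 / 90 = 0.6667
F1 = 2 * P * R / (P + R)
= 2 * 0.7692 * 0.6667 / (0.7692 + 0.6667)
= 1.0256 / 1.4359
= 0.7143
As percentage: 71.4%

71.4


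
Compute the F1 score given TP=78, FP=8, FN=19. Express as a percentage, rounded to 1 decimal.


Precision = TP / (TP + FP) = 78 / 86 = 0.907
Recall = TP / (TP + FN) = 78 / 97 = 0.8041
F1 = 2 * P * R / (P + R)
= 2 * 0.907 * 0.8041 / (0.907 + 0.8041)
= 1.4586 / 1.7111
= 0.8525
As percentage: 85.2%

85.2


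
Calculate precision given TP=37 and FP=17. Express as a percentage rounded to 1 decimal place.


Precision = TP / (TP + FP) * 100
= 37 / (37 + 17)
= 37 / 54
= 0.6852
= 68.5%

68.5


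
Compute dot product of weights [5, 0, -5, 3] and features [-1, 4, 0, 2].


Element-wise products:
5 * -1 = -5
0 * 4 = 0
-5 * 0 = 0
3 * 2 = 6
Sum = -5 + 0 + 0 + 6
= 1

1


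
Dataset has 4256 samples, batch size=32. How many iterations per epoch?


Iterations per epoch = dataset_size / batch_size
= 4256 / 32
= 133

133


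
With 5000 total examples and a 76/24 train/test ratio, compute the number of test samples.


Train samples = 5000 * 76% = 3800
Test samples = 5000 - 3800
= 1200

1200


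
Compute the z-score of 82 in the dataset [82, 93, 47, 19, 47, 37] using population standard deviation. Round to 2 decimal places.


Mean = (82 + 93 + 47 + 19 + 47 + 37) / 6 = 54.1667
Variance = sum((x_i - mean)^2) / n = 652.8056
Std = sqrt(652.8056) = 25.5501
Z = (x - mean) / std
= (82 - 54.1667) / 25.5501
= 27.8333 / 25.5501
= 1.09

1.09


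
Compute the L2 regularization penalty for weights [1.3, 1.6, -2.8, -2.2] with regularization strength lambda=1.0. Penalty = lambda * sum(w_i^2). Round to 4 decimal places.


Squaring each weight:
1.3^2 = 1.69
1.6^2 = 2.56
(-2.8)^2 = 7.84
(-2.2)^2 = 4.84
Sum of squares = 16.93
Penalty = 1.0 * 16.93 = 16.9300

16.9300


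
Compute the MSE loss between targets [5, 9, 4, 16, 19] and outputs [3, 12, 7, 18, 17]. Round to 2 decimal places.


Differences: [2, -3, -3, -2, 2]
Squared errors: [4, 9, 9, 4, 4]
Sum of squared errors = 30
MSE = 30 / 5 = 6.00

6.00


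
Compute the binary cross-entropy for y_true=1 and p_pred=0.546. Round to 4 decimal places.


For y=1: Loss = -log(p)
= -log(0.546)
= -(-0.6051)
= 0.6051

0.6051


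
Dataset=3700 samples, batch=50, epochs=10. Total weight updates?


Iterations per epoch = 3700 / 50 = 74
Total updates = iterations_per_epoch * epochs
= 74 * 10
= 740

740


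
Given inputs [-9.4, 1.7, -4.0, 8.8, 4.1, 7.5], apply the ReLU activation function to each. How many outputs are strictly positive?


ReLU(x) = max(0, x) for each element:
ReLU(-9.4) = 0
ReLU(1.7) = 1.7
ReLU(-4.0) = 0
ReLU(8.8) = 8.8
ReLU(4.1) = 4.1
ReLU(7.5) = 7.5
Active neurons (>0): 4

4


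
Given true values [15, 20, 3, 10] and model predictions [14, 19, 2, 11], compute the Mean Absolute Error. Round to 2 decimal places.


Absolute errors: [1, 1, 1, 1]
Sum of absolute errors = 4
MAE = 4 / 4 = 1.00

1.00


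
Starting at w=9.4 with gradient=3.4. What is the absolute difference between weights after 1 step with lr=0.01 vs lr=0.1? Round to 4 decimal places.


With lr=0.01: w_new = 9.4 - 0.01 * 3.4 = 9.366
With lr=0.1: w_new = 9.4 - 0.1 * 3.4 = 9.06
Absolute difference = |9.366 - 9.06|
= 0.3060

0.3060
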